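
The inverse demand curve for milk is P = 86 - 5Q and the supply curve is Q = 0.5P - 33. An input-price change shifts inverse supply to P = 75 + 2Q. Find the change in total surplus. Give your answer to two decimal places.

-19.93

Rewriting supply in inverse form: P = 66 + 2Q.
Initial equilibrium: Q_0 = 2.8571, P_0 = 71.7143; CS_0 = (1/2)(2.8571)(14.2857) = 20.4082, PS_0 = (1/2)(2.8571)(5.7143) = 8.1633.
New equilibrium: 86 - 5Q = 75 + 2Q gives Q_1 = 1.5714, P_1 = 78.1429; CS_1 = 6.1735, PS_1 = 2.4694.
Change in total surplus = (6.1735 + 2.4694) - (20.4082 + 8.1633) = -19.9286.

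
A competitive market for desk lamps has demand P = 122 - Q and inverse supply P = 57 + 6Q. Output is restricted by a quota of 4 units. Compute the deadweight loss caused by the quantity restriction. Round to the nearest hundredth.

Without the quota, 122 - Q = 57 + 6Q gives Q* = 9.2857.
At Q = 4 the demand price is 122 - (4) = 118 and the supply price is 57 + 6(4) = 81.
DWL = (1/2)(gap between curves at 4) x (Q* - 4) = (1/2)(37)(5.2857) = 97.7857.

97.79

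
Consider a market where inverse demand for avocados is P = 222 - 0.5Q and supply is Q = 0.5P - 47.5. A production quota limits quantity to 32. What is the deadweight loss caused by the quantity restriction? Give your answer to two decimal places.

441.80

Rewriting supply in inverse form: P = 95 + 2Q.
Unrestricted equilibrium: Q* = (222 - 95)/(0.5 + 2) = 50.8.
At Q = 32 the demand price is 222 - 0.5(32) = 206 and the supply price is 95 + 2(32) = 159.
Deadweight loss is the triangle between the curves from 32 to 50.8: (1/2)(206 - 159)(50.8 - 32) = 441.8.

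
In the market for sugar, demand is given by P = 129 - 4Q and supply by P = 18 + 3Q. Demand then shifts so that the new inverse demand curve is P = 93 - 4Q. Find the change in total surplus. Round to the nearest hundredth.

Initial equilibrium: Q_0 = 15.8571, P_0 = 65.5714; CS_0 = (1/2)(15.8571)(63.4286) = 502.898, PS_0 = (1/2)(15.8571)(47.5714) = 377.1735.
New equilibrium: 93 - 4Q = 18 + 3Q gives Q_1 = 10.7143, P_1 = 50.1429; CS_1 = 229.5918, PS_1 = 172.1939.
Change in total surplus = (229.5918 + 172.1939) - (502.898 + 377.1735) = -478.2857.

-478.29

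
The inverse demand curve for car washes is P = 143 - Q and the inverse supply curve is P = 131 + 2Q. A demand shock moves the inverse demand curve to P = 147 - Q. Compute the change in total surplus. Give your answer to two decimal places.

Initial equilibrium: Q_0 = 4, P_0 = 139; CS_0 = (1/2)(4)(4) = 8, PS_0 = (1/2)(4)(8) = 16.
New equilibrium: 147 - Q = 131 + 2Q gives Q_1 = 5.3333, P_1 = 141.6667; CS_1 = 14.2222, PS_1 = 28.4444.
Change in total surplus = (14.2222 + 28.4444) - (8 + 16) = 18.6667.

18.67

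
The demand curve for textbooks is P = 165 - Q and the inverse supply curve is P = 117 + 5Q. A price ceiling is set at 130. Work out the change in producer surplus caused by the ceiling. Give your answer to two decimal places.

Without the control, 165 - Q = 117 + 5Q so Q* = 8 and P* = 157.
At P = 130, sellers supply (130 - 117)/5 = 2.6 while buyers want more, so the quantity traded is 2.6 at price 130.
PS goes from (1/2)(8)(40) = 160 to 16.9 (computed as (130 - 117)(2.6) - (1/2)(5)(2.6)^2), a change of -143.1.

-143.10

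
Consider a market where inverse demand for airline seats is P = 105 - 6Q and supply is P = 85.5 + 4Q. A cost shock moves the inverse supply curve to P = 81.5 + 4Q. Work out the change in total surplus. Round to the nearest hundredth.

8.60

Initial equilibrium: Q_0 = 1.95, P_0 = 93.3; CS_0 = (1/2)(1.95)(11.7) = 11.4075, PS_0 = (1/2)(1.95)(7.8) = 7.605.
New equilibrium: 105 - 6Q = 81.5 + 4Q gives Q_1 = 2.35, P_1 = 90.9; CS_1 = 16.5675, PS_1 = 11.045.
Change in total surplus = (16.5675 + 11.045) - (11.4075 + 7.605) = 8.6.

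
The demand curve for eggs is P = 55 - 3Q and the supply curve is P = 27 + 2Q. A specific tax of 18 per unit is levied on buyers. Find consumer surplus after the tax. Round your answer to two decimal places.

6.00

Without the tax, 55 - 3Q = 27 + 2Q so Q* = 5.6 and P* = 38.2.
A tax on buyers shifts demand down by 18: (55 - 18) - 3Q = 27 + 2Q, so Q_t = 2. Buyers pay P_b = 49; sellers receive P_s = P_b - 18 = 31.
Consumer surplus is the triangle under demand above P_b: (1/2)(2)(55 - 49) = 6.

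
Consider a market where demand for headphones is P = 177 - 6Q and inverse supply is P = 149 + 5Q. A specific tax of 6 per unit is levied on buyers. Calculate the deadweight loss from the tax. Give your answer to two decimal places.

1.64

Pre-tax equilibrium: 177 - 6Q = 149 + 5Q gives Q* = 2.5455, P* = 161.7273.
A tax on buyers shifts demand down by 6: (177 - 6) - 6Q = 149 + 5Q, so Q_t = 2. Buyers pay P_b = 165; sellers receive P_s = P_b - 6 = 159.
Deadweight loss is the triangle between the curves from Q_t to Q*: (1/2)(2.5455 - 2)(6) = 1.6364.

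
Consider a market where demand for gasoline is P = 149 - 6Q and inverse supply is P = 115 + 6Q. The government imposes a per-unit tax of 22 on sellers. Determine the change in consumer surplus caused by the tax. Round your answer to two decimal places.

-21.08

Pre-tax equilibrium: 149 - 6Q = 115 + 6Q gives Q* = 2.8333, P* = 132.
A tax on sellers shifts supply up by 22: 149 - 6Q = 115 + 6Q + 22, so Q_t = 1. Buyers pay P_b = 143; sellers receive P_s = P_b - 22 = 121.
CS falls from (1/2)(2.8333)(17) = 24.0833 to (1/2)(1)(6) = 3, a change of -21.0833.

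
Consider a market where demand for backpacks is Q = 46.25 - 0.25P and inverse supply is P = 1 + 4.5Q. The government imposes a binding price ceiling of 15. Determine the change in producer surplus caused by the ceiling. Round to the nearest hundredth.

-1032.56

Rewriting demand in inverse form: P = 185 - 4Q.
Free-market equilibrium: 185 - 4Q = 1 + 4.5Q gives Q* = 21.6471, P* = 98.4118.
At the ceiling price 15, quantity supplied is (15 - 1)/4.5 = 3.1111; supply is the short side, so Q = 3.1111 trades at P = 15.
PS goes from (1/2)(21.6471)(97.4118) = 1054.3391 to 21.7778 (computed as (15 - 1)(3.1111) - (1/2)(4.5)(3.1111)^2), a change of -1032.5613.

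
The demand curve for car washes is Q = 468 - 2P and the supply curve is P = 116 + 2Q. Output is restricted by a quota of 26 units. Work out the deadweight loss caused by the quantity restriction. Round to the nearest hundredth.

561.80

Rewriting demand in inverse form: P = 234 - 0.5Q.
Unrestricted equilibrium: Q* = (234 - 116)/(0.5 + 2) = 47.2.
At Q = 26 the demand price is 234 - 0.5(26) = 221 and the supply price is 116 + 2(26) = 168.
DWL = (1/2)(gap between curves at 26) x (Q* - 26) = (1/2)(53)(21.2) = 561.8.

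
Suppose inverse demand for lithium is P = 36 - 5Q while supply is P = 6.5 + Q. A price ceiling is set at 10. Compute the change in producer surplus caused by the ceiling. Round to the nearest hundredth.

Without the control, 36 - 5Q = 6.5 + Q so Q* = 4.9167 and P* = 11.4167.
At P = 10, sellers supply (10 - 6.5)/1 = 3.5 while buyers want more, so the quantity traded is 3.5 at price 10.
PS goes from (1/2)(4.9167)(4.9167) = 12.0868 to 6.125 (computed as (10 - 6.5)(3.5) - (1/2)(1)(3.5)^2), a change of -5.9618.

-5.96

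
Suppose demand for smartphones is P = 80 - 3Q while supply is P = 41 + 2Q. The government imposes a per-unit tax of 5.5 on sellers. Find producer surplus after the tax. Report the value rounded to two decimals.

Without the tax, 80 - 3Q = 41 + 2Q so Q* = 7.8 and P* = 56.6.
With the tax, sellers need 5.5 more per unit: 80 - 3Q = 41 + 2Q + 5.5, so Q_t = 6.7. Buyers pay P_b = 59.9; sellers receive P_s = P_b - 5.5 = 54.4.
Producer surplus is the triangle above supply below P_s: (1/2)(6.7)(54.4 - 41) = 44.89.

44.89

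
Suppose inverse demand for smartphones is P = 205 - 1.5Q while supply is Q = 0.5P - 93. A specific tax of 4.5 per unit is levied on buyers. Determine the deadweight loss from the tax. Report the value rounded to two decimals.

2.89

Rewriting supply in inverse form: P = 186 + 2Q.
Pre-tax equilibrium: 205 - 1.5Q = 186 + 2Q gives Q* = 5.4286, P* = 196.8571.
With the tax, buyers' net willingness to pay falls by 4.5: (205 - 4.5) - 1.5Q = 186 + 2Q, so Q_t = 4.1429. Buyers pay P_b = 198.7857; sellers receive P_s = P_b - 4.5 = 194.2857.
Deadweight loss is the triangle between the curves from Q_t to Q*: (1/2)(5.4286 - 4.1429)(4.5) = 2.8929.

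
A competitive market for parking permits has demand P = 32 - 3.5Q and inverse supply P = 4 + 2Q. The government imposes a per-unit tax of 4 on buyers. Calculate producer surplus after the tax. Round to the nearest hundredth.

Without the tax, 32 - 3.5Q = 4 + 2Q so Q* = 5.0909 and P* = 14.1818.
With the tax, buyers' net willingness to pay falls by 4: (32 - 4) - 3.5Q = 4 + 2Q, so Q_t = 4.3636. Buyers pay P_b = 16.7273; sellers receive P_s = P_b - 4 = 12.7273.
PS = (1/2)(Q_t)(P_s - 4) = (1/2)(4.3636)(8.7273) = 19.0413.

19.04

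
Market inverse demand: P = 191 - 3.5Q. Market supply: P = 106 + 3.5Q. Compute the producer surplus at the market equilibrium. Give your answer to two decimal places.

258.04

Set 191 - 3.5Q = 106 + 3.5Q, which gives 85 = 7Q, so Q* = 12.1429 and P* = 191 - 3.5(12.1429) = 148.5.
The supply curve's price intercept is 106, so PS = (1/2)(Q*)(P* - 106) = (1/2)(12.1429)(42.5) = 258.0357.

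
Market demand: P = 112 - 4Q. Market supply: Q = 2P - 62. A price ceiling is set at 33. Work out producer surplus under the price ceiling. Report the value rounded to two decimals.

4.00

Rewriting supply in inverse form: P = 31 + 0.5Q.
Without the control, 112 - 4Q = 31 + 0.5Q so Q* = 18 and P* = 40.
At the ceiling price 33, quantity supplied is (33 - 31)/0.5 = 4; supply is the short side, so Q = 4 trades at P = 33.
PS is the triangle above supply below 33: (1/2)(4)(33 - 31) = 4.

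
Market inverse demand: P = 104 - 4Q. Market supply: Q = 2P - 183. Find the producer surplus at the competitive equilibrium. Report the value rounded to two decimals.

Rewriting supply in inverse form: P = 91.5 + 0.5Q.
Setting demand equal to supply, 12.5 = 4.5Q, so Q* = 2.7778 and P* = 92.8889.
Producer surplus is the triangle above supply below P*: (1/2)(2.7778)(92.8889 - 91.5) = (1/2)(2.7778)(1.3889) = 1.929.

1.93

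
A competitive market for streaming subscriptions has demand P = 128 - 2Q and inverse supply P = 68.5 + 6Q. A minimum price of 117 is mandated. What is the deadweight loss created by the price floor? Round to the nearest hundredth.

Without the control, 128 - 2Q = 68.5 + 6Q so Q* = 7.4375 and P* = 113.125.
At the floor price 117, quantity demanded is (128 - 117)/2 = 5.5; demand is the short side, so Q = 5.5 trades at P = 117.
At Q = 5.5 the demand price is 117 and the supply price is 101.5. Deadweight loss is the triangle between the curves from 5.5 to 7.4375: (1/2)(117 - 101.5)(7.4375 - 5.5) = 15.0156.

15.02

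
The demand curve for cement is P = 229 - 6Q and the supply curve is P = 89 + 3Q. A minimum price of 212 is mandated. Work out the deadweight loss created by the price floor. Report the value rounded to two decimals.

Free-market equilibrium: 229 - 6Q = 89 + 3Q gives Q* = 15.5556, P* = 135.6667.
At P = 212, buyers demand (229 - 212)/6 = 2.8333 while sellers would supply more, so the quantity traded is 2.8333 at price 212.
At Q = 2.8333 the demand price is 212 and the supply price is 97.5. Deadweight loss is the triangle between the curves from 2.8333 to 15.5556: (1/2)(212 - 97.5)(15.5556 - 2.8333) = 728.3472.

728.35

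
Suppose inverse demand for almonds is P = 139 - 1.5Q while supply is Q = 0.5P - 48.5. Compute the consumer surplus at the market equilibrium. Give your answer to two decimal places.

108.00

Rewriting supply in inverse form: P = 97 + 2Q.
Setting demand equal to supply, 42 = 3.5Q, so Q* = 12 and P* = 121.
CS is the area between the demand curve and P* from 0 to Q*: (1/2)(12)(18) = 108.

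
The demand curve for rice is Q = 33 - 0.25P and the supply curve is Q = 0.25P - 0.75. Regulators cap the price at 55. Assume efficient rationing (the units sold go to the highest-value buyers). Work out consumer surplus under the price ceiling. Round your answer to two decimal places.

Rewriting demand in inverse form: P = 132 - 4Q.
Rewriting supply in inverse form: P = 3 + 4Q.
Without the control, 132 - 4Q = 3 + 4Q so Q* = 16.125 and P* = 67.5.
At the ceiling price 55, quantity supplied is (55 - 3)/4 = 13; supply is the short side, so Q = 13 trades at P = 55.
The demand price at Q = 13 is 80. CS is the trapezoid between demand and 55 over [0, 13]: (1/2)[(132 - 55) + (80 - 55)](13) = 663.

663.00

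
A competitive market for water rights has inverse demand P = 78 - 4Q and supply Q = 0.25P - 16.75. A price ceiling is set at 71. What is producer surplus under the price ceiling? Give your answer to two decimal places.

Rewriting supply in inverse form: P = 67 + 4Q.
Free-market equilibrium: 78 - 4Q = 67 + 4Q gives Q* = 1.375, P* = 72.5.
At the ceiling price 71, quantity supplied is (71 - 67)/4 = 1; supply is the short side, so Q = 1 trades at P = 71.
PS is the triangle above supply below 71: (1/2)(1)(71 - 67) = 2.

2.00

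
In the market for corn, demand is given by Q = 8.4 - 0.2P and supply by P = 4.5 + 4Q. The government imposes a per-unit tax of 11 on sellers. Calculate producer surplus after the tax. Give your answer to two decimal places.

Rewriting demand in inverse form: P = 42 - 5Q.
Without the tax, 42 - 5Q = 4.5 + 4Q so Q* = 4.1667 and P* = 21.1667.
With the tax, sellers need 11 more per unit: 42 - 5Q = 4.5 + 4Q + 11, so Q_t = 2.9444. Buyers pay P_b = 27.2778; sellers receive P_s = P_b - 11 = 16.2778.
Producer surplus is the triangle above supply below P_s: (1/2)(2.9444)(16.2778 - 4.5) = 17.3395.

17.34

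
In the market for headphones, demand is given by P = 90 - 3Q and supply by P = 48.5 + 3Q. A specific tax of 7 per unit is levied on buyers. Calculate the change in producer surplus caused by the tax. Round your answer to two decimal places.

Pre-tax equilibrium: 90 - 3Q = 48.5 + 3Q gives Q* = 6.9167, P* = 69.25.
With the tax, buyers' net willingness to pay falls by 7: (90 - 7) - 3Q = 48.5 + 3Q, so Q_t = 5.75. Buyers pay P_b = 72.75; sellers receive P_s = P_b - 7 = 65.75.
Producers lose the trapezoid between P_s and P* out to Q_t plus the triangle from Q_t to Q*: change in PS = 49.5938 - 71.7604 = -22.1667.

-22.17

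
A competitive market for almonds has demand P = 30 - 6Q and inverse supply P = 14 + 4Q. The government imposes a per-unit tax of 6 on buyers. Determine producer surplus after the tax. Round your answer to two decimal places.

2.00

Without the tax, 30 - 6Q = 14 + 4Q so Q* = 1.6 and P* = 20.4.
With the tax, buyers' net willingness to pay falls by 6: (30 - 6) - 6Q = 14 + 4Q, so Q_t = 1. Buyers pay P_b = 24; sellers receive P_s = P_b - 6 = 18.
PS = (1/2)(Q_t)(P_s - 14) = (1/2)(1)(4) = 2.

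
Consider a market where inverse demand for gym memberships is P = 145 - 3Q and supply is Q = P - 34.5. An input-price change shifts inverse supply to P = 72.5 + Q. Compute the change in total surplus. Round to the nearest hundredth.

-869.25

Rewriting supply in inverse form: P = 34.5 + Q.
Initial equilibrium: Q_0 = 27.625, P_0 = 62.125; CS_0 = (1/2)(27.625)(82.875) = 1144.7109, PS_0 = (1/2)(27.625)(27.625) = 381.5703.
New equilibrium: 145 - 3Q = 72.5 + Q gives Q_1 = 18.125, P_1 = 90.625; CS_1 = 492.7734, PS_1 = 164.2578.
Change in total surplus = (492.7734 + 164.2578) - (1144.7109 + 381.5703) = -869.25.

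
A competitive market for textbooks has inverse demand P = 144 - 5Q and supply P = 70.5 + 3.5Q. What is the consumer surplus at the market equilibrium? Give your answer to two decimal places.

186.93

Set 144 - 5Q = 70.5 + 3.5Q, which gives 73.5 = 8.5Q, so Q* = 8.6471 and P* = 144 - 5(8.6471) = 100.7647.
CS is the area between the demand curve and P* from 0 to Q*: (1/2)(8.6471)(43.2353) = 186.9291.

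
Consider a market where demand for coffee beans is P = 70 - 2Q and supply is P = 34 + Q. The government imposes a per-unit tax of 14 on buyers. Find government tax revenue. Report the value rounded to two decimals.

102.67

Without the tax, 70 - 2Q = 34 + Q so Q* = 12 and P* = 46.
With the tax, buyers' net willingness to pay falls by 14: (70 - 14) - 2Q = 34 + Q, so Q_t = 7.3333. Buyers pay P_b = 55.3333; sellers receive P_s = P_b - 14 = 41.3333.
Tax revenue = t x Q_t = 14 x 7.3333 = 102.6667.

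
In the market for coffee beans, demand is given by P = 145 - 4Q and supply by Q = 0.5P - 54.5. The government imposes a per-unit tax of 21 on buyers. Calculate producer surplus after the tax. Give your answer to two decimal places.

6.25

Rewriting supply in inverse form: P = 109 + 2Q.
Pre-tax equilibrium: 145 - 4Q = 109 + 2Q gives Q* = 6, P* = 121.
With the tax, buyers' net willingness to pay falls by 21: (145 - 21) - 4Q = 109 + 2Q, so Q_t = 2.5. Buyers pay P_b = 135; sellers receive P_s = P_b - 21 = 114.
PS = (1/2)(Q_t)(P_s - 109) = (1/2)(2.5)(5) = 6.25.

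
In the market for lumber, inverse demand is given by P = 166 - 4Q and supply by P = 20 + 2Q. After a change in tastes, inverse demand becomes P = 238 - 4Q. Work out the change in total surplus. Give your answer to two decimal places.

2184.00

Initial equilibrium: Q_0 = 24.3333, P_0 = 68.6667; CS_0 = (1/2)(24.3333)(97.3333) = 1184.2222, PS_0 = (1/2)(24.3333)(48.6667) = 592.1111.
New equilibrium: 238 - 4Q = 20 + 2Q gives Q_1 = 36.3333, P_1 = 92.6667; CS_1 = 2640.2222, PS_1 = 1320.1111.
Change in total surplus = (2640.2222 + 1320.1111) - (1184.2222 + 592.1111) = 2184.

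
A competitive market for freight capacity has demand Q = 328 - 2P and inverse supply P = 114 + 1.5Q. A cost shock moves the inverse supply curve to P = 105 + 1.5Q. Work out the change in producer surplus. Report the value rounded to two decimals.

Rewriting demand in inverse form: P = 164 - 0.5Q.
Initial equilibrium: Q_0 = 25, P_0 = 151.5; CS_0 = (1/2)(25)(12.5) = 156.25, PS_0 = (1/2)(25)(37.5) = 468.75.
New equilibrium: 164 - 0.5Q = 105 + 1.5Q gives Q_1 = 29.5, P_1 = 149.25; CS_1 = 217.5625, PS_1 = 652.6875.
Change in producer surplus = 652.6875 - 468.75 = 183.9375.

183.94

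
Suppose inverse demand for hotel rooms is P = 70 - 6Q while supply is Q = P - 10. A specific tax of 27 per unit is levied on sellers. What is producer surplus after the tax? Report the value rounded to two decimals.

11.11

Rewriting supply in inverse form: P = 10 + Q.
Without the tax, 70 - 6Q = 10 + Q so Q* = 8.5714 and P* = 18.5714.
A tax on sellers shifts supply up by 27: 70 - 6Q = 10 + Q + 27, so Q_t = 4.7143. Buyers pay P_b = 41.7143; sellers receive P_s = P_b - 27 = 14.7143.
PS = (1/2)(Q_t)(P_s - 10) = (1/2)(4.7143)(4.7143) = 11.1122.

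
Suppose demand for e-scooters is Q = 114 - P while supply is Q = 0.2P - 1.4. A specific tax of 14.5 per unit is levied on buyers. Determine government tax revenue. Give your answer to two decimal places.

Rewriting demand in inverse form: P = 114 - Q.
Rewriting supply in inverse form: P = 7 + 5Q.
Without the tax, 114 - Q = 7 + 5Q so Q* = 17.8333 and P* = 96.1667.
With the tax, buyers' net willingness to pay falls by 14.5: (114 - 14.5) - Q = 7 + 5Q, so Q_t = 15.4167. Buyers pay P_b = 98.5833; sellers receive P_s = P_b - 14.5 = 84.0833.
Revenue is the tax times quantity traded: 14.5 x 15.4167 = 223.5417.

223.54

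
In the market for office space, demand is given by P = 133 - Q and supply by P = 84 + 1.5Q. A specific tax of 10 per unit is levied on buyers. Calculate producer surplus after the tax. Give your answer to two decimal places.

182.52

Without the tax, 133 - Q = 84 + 1.5Q so Q* = 19.6 and P* = 113.4.
A tax on buyers shifts demand down by 10: (133 - 10) - Q = 84 + 1.5Q, so Q_t = 15.6. Buyers pay P_b = 117.4; sellers receive P_s = P_b - 10 = 107.4.
PS = (1/2)(Q_t)(P_s - 84) = (1/2)(15.6)(23.4) = 182.52.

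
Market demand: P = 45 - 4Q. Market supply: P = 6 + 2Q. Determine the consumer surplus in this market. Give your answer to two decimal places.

84.50

Equilibrium: 45 - 4Q = 6 + 2Q, so Q* = 6.5 and P* = 19.
CS is the area between the demand curve and P* from 0 to Q*: (1/2)(6.5)(26) = 84.5.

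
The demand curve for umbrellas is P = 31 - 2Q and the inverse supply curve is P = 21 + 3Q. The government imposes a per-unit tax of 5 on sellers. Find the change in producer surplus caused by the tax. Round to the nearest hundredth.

-4.50

Without the tax, 31 - 2Q = 21 + 3Q so Q* = 2 and P* = 27.
With the tax, sellers need 5 more per unit: 31 - 2Q = 21 + 3Q + 5, so Q_t = 1. Buyers pay P_b = 29; sellers receive P_s = P_b - 5 = 24.
Producers lose the trapezoid between P_s and P* out to Q_t plus the triangle from Q_t to Q*: change in PS = 1.5 - 6 = -4.5.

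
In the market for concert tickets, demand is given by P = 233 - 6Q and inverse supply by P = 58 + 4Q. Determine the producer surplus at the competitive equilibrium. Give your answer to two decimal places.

612.50

Set 233 - 6Q = 58 + 4Q, which gives 175 = 10Q, so Q* = 17.5 and P* = 233 - 6(17.5) = 128.
PS is the area between P* and the supply curve from 0 to Q*: (1/2)(17.5)(70) = 612.5.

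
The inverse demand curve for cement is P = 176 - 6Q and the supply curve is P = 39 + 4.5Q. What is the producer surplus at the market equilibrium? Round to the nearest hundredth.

Setting demand equal to supply, 137 = 10.5Q, so Q* = 13.0476 and P* = 97.7143.
PS is the area between P* and the supply curve from 0 to Q*: (1/2)(13.0476)(58.7143) = 383.0408.

383.04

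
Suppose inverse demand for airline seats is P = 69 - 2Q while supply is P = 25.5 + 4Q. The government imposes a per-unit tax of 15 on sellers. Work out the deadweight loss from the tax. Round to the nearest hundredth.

Pre-tax equilibrium: 69 - 2Q = 25.5 + 4Q gives Q* = 7.25, P* = 54.5.
With the tax, sellers need 15 more per unit: 69 - 2Q = 25.5 + 4Q + 15, so Q_t = 4.75. Buyers pay P_b = 59.5; sellers receive P_s = P_b - 15 = 44.5.
The welfare triangle lost has base Q* - Q_t = 2.5 and height t = 15, so DWL = (1/2)(2.5)(15) = 18.75.

18.75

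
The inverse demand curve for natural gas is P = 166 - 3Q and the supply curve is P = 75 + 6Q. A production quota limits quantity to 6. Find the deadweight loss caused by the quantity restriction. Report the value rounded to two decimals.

Unrestricted equilibrium: Q* = (166 - 75)/(3 + 6) = 10.1111.
At Q = 6 the demand price is 166 - 3(6) = 148 and the supply price is 75 + 6(6) = 111.
Deadweight loss is the triangle between the curves from 6 to 10.1111: (1/2)(148 - 111)(10.1111 - 6) = 76.0556.

76.06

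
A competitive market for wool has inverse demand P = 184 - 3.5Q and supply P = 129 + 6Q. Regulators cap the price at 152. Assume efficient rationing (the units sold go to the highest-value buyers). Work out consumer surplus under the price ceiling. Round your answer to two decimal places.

Without the control, 184 - 3.5Q = 129 + 6Q so Q* = 5.7895 and P* = 163.7368.
At the ceiling price 152, quantity supplied is (152 - 129)/6 = 3.8333; supply is the short side, so Q = 3.8333 trades at P = 152.
The demand price at Q = 3.8333 is 170.5833. CS is the trapezoid between demand and 152 over [0, 3.8333]: (1/2)[(184 - 152) + (170.5833 - 152)](3.8333) = 96.9514.

96.95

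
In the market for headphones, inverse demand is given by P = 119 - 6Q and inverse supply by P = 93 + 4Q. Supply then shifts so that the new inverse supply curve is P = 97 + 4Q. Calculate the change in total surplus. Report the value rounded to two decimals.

-9.60

Initial equilibrium: Q_0 = 2.6, P_0 = 103.4; CS_0 = (1/2)(2.6)(15.6) = 20.28, PS_0 = (1/2)(2.6)(10.4) = 13.52.
New equilibrium: 119 - 6Q = 97 + 4Q gives Q_1 = 2.2, P_1 = 105.8; CS_1 = 14.52, PS_1 = 9.68.
Change in total surplus = (14.52 + 9.68) - (20.28 + 13.52) = -9.6.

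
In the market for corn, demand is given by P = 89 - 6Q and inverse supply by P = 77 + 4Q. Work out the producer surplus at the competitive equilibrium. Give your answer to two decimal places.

2.88

Setting demand equal to supply, 12 = 10Q, so Q* = 1.2 and P* = 81.8.
Producer surplus is the triangle above supply below P*: (1/2)(1.2)(81.8 - 77) = (1/2)(1.2)(4.8) = 2.88.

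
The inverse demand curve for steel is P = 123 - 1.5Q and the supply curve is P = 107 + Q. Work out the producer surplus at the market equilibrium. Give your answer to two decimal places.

20.48

Set 123 - 1.5Q = 107 + Q, which gives 16 = 2.5Q, so Q* = 6.4 and P* = 123 - 1.5(6.4) = 113.4.
The supply curve's price intercept is 107, so PS = (1/2)(Q*)(P* - 107) = (1/2)(6.4)(6.4) = 20.48.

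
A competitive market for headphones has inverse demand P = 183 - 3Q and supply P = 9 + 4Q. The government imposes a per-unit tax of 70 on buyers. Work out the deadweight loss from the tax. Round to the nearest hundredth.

350.00

Pre-tax equilibrium: 183 - 3Q = 9 + 4Q gives Q* = 24.8571, P* = 108.4286.
With the tax, buyers' net willingness to pay falls by 70: (183 - 70) - 3Q = 9 + 4Q, so Q_t = 14.8571. Buyers pay P_b = 138.4286; sellers receive P_s = P_b - 70 = 68.4286.
The welfare triangle lost has base Q* - Q_t = 10 and height t = 70, so DWL = (1/2)(10)(70) = 350.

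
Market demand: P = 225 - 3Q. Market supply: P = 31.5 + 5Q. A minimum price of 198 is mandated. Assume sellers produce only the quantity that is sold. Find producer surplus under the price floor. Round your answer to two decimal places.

Without the control, 225 - 3Q = 31.5 + 5Q so Q* = 24.1875 and P* = 152.4375.
At the floor price 198, quantity demanded is (225 - 198)/3 = 9; demand is the short side, so Q = 9 trades at P = 198.
The supply price at Q = 9 is 76.5. PS is the trapezoid between 198 and supply over [0, 9]: (1/2)[(198 - 31.5) + (198 - 76.5)](9) = 1296.

1296.00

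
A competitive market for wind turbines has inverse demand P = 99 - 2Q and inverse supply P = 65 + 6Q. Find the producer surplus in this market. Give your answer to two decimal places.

54.19

Equilibrium: 99 - 2Q = 65 + 6Q, so Q* = 4.25 and P* = 90.5.
Producer surplus is the triangle above supply below P*: (1/2)(4.25)(90.5 - 65) = (1/2)(4.25)(25.5) = 54.1875.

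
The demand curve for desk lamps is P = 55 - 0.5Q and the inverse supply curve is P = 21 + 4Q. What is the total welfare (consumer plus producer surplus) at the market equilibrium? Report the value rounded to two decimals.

128.44

Setting demand equal to supply, 34 = 4.5Q, so Q* = 7.5556 and P* = 51.2222.
Total surplus is the full triangle between the curves from 0 to Q*: (1/2)(7.5556)(55 - 21) = 128.4444.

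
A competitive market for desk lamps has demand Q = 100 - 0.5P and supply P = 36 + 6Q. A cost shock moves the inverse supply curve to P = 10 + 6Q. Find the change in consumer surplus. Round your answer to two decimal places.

143.81

Rewriting demand in inverse form: P = 200 - 2Q.
Initial equilibrium: Q_0 = 20.5, P_0 = 159; CS_0 = (1/2)(20.5)(41) = 420.25, PS_0 = (1/2)(20.5)(123) = 1260.75.
New equilibrium: 200 - 2Q = 10 + 6Q gives Q_1 = 23.75, P_1 = 152.5; CS_1 = 564.0625, PS_1 = 1692.1875.
Change in consumer surplus = 564.0625 - 420.25 = 143.8125.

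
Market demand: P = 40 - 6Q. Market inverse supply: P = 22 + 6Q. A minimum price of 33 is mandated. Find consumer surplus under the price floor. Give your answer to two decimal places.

4.08

Without the control, 40 - 6Q = 22 + 6Q so Q* = 1.5 and P* = 31.
At the floor price 33, quantity demanded is (40 - 33)/6 = 1.1667; demand is the short side, so Q = 1.1667 trades at P = 33.
CS is the triangle under demand above 33: (1/2)(1.1667)(40 - 33) = 4.0833.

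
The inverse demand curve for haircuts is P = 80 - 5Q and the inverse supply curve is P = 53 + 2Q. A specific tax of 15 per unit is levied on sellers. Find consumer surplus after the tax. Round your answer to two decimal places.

7.35

Without the tax, 80 - 5Q = 53 + 2Q so Q* = 3.8571 and P* = 60.7143.
With the tax, sellers need 15 more per unit: 80 - 5Q = 53 + 2Q + 15, so Q_t = 1.7143. Buyers pay P_b = 71.4286; sellers receive P_s = P_b - 15 = 56.4286.
CS = (1/2)(Q_t)(80 - P_b) = (1/2)(1.7143)(8.5714) = 7.3469.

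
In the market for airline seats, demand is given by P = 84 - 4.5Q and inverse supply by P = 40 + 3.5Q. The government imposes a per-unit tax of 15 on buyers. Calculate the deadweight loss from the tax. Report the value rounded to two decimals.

14.06

Without the tax, 84 - 4.5Q = 40 + 3.5Q so Q* = 5.5 and P* = 59.25.
With the tax, buyers' net willingness to pay falls by 15: (84 - 15) - 4.5Q = 40 + 3.5Q, so Q_t = 3.625. Buyers pay P_b = 67.6875; sellers receive P_s = P_b - 15 = 52.6875.
Deadweight loss is the triangle between the curves from Q_t to Q*: (1/2)(5.5 - 3.625)(15) = 14.0625.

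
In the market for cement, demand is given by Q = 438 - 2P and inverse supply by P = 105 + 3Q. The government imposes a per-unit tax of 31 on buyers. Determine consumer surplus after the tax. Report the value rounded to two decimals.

Rewriting demand in inverse form: P = 219 - 0.5Q.
Pre-tax equilibrium: 219 - 0.5Q = 105 + 3Q gives Q* = 32.5714, P* = 202.7143.
With the tax, buyers' net willingness to pay falls by 31: (219 - 31) - 0.5Q = 105 + 3Q, so Q_t = 23.7143. Buyers pay P_b = 207.1429; sellers receive P_s = P_b - 31 = 176.1429.
Consumer surplus is the triangle under demand above P_b: (1/2)(23.7143)(219 - 207.1429) = 140.5918.

140.59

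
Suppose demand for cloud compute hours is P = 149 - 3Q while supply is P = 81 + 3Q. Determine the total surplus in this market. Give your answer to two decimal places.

Set 149 - 3Q = 81 + 3Q, which gives 68 = 6Q, so Q* = 11.3333 and P* = 149 - 3(11.3333) = 115.
Total surplus is the full triangle between the curves from 0 to Q*: (1/2)(11.3333)(149 - 81) = 385.3333.

385.33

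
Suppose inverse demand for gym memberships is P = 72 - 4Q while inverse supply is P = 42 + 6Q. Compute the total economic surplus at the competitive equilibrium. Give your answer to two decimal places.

Equilibrium: 72 - 4Q = 42 + 6Q, so Q* = 3 and P* = 60.
CS = (1/2)(3)(12) = 18 and PS = (1/2)(3)(18) = 27, so total surplus = 45.

45.00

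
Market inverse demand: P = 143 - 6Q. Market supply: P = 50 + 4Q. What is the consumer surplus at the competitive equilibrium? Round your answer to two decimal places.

Set 143 - 6Q = 50 + 4Q, which gives 93 = 10Q, so Q* = 9.3 and P* = 143 - 6(9.3) = 87.2.
CS is the area between the demand curve and P* from 0 to Q*: (1/2)(9.3)(55.8) = 259.47.

259.47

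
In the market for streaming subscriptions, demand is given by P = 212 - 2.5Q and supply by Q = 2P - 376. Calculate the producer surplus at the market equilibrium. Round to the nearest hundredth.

16.00

Rewriting supply in inverse form: P = 188 + 0.5Q.
Equilibrium: 212 - 2.5Q = 188 + 0.5Q, so Q* = 8 and P* = 192.
The supply curve's price intercept is 188, so PS = (1/2)(Q*)(P* - 188) = (1/2)(8)(4) = 16.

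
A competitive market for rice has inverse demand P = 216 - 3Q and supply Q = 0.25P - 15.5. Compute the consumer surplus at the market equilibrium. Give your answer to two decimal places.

Rewriting supply in inverse form: P = 62 + 4Q.
Set 216 - 3Q = 62 + 4Q, which gives 154 = 7Q, so Q* = 22 and P* = 216 - 3(22) = 150.
CS is the area between the demand curve and P* from 0 to Q*: (1/2)(22)(66) = 726.

726.00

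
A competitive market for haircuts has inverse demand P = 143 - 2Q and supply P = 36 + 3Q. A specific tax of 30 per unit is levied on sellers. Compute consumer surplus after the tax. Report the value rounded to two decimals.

Without the tax, 143 - 2Q = 36 + 3Q so Q* = 21.4 and P* = 100.2.
A tax on sellers shifts supply up by 30: 143 - 2Q = 36 + 3Q + 30, so Q_t = 15.4. Buyers pay P_b = 112.2; sellers receive P_s = P_b - 30 = 82.2.
Consumer surplus is the triangle under demand above P_b: (1/2)(15.4)(143 - 112.2) = 237.16.

237.16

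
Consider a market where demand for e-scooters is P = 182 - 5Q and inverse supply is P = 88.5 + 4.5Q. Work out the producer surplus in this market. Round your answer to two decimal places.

217.95

Setting demand equal to supply, 93.5 = 9.5Q, so Q* = 9.8421 and P* = 132.7895.
PS is the area between P* and the supply curve from 0 to Q*: (1/2)(9.8421)(44.2895) = 217.9508.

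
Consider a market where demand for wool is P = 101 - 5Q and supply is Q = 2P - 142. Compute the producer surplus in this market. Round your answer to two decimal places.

Rewriting supply in inverse form: P = 71 + 0.5Q.
Setting demand equal to supply, 30 = 5.5Q, so Q* = 5.4545 and P* = 73.7273.
PS is the area between P* and the supply curve from 0 to Q*: (1/2)(5.4545)(2.7273) = 7.438.

7.44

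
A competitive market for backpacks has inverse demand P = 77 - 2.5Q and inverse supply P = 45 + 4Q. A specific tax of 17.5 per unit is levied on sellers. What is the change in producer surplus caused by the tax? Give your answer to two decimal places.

-38.52

Pre-tax equilibrium: 77 - 2.5Q = 45 + 4Q gives Q* = 4.9231, P* = 64.6923.
A tax on sellers shifts supply up by 17.5: 77 - 2.5Q = 45 + 4Q + 17.5, so Q_t = 2.2308. Buyers pay P_b = 71.4231; sellers receive P_s = P_b - 17.5 = 53.9231.
PS falls from (1/2)(4.9231)(19.6923) = 48.4734 to (1/2)(2.2308)(8.9231) = 9.9527, a change of -38.5207.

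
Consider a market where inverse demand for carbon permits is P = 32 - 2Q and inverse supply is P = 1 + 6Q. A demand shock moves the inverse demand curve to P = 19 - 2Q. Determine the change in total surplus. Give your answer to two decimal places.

-39.81

Initial equilibrium: Q_0 = 3.875, P_0 = 24.25; CS_0 = (1/2)(3.875)(7.75) = 15.0156, PS_0 = (1/2)(3.875)(23.25) = 45.0469.
New equilibrium: 19 - 2Q = 1 + 6Q gives Q_1 = 2.25, P_1 = 14.5; CS_1 = 5.0625, PS_1 = 15.1875.
Change in total surplus = (5.0625 + 15.1875) - (15.0156 + 45.0469) = -39.8125.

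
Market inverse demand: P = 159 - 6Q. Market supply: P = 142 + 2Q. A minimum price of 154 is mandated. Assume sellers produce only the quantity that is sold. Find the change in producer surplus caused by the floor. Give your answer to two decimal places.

Without the control, 159 - 6Q = 142 + 2Q so Q* = 2.125 and P* = 146.25.
At P = 154, buyers demand (159 - 154)/6 = 0.8333 while sellers would supply more, so the quantity traded is 0.8333 at price 154.
PS goes from (1/2)(2.125)(4.25) = 4.5156 to 9.3056 (computed as (154 - 142)(0.8333) - (1/2)(2)(0.8333)^2), a change of 4.7899.

4.79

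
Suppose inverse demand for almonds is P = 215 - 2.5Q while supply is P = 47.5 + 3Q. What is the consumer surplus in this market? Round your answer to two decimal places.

1159.35

Equilibrium: 215 - 2.5Q = 47.5 + 3Q, so Q* = 30.4545 and P* = 138.8636.
CS is the area between the demand curve and P* from 0 to Q*: (1/2)(30.4545)(76.1364) = 1159.3492.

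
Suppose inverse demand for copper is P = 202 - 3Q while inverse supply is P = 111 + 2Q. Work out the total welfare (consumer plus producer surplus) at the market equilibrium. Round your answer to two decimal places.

828.10

Set 202 - 3Q = 111 + 2Q, which gives 91 = 5Q, so Q* = 18.2 and P* = 202 - 3(18.2) = 147.4.
Total surplus is the full triangle between the curves from 0 to Q*: (1/2)(18.2)(202 - 111) = 828.1.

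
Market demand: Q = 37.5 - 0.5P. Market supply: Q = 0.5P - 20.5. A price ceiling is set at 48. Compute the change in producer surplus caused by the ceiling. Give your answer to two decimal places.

Rewriting demand in inverse form: P = 75 - 2Q.
Rewriting supply in inverse form: P = 41 + 2Q.
Without the control, 75 - 2Q = 41 + 2Q so Q* = 8.5 and P* = 58.
At P = 48, sellers supply (48 - 41)/2 = 3.5 while buyers want more, so the quantity traded is 3.5 at price 48.
PS goes from (1/2)(8.5)(17) = 72.25 to 12.25 (computed as (48 - 41)(3.5) - (1/2)(2)(3.5)^2), a change of -60.

-60.00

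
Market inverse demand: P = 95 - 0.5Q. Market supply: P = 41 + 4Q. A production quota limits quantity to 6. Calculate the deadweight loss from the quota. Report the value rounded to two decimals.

81.00

Without the quota, 95 - 0.5Q = 41 + 4Q gives Q* = 12.
At Q = 6 the demand price is 95 - 0.5(6) = 92 and the supply price is 41 + 4(6) = 65.
DWL = (1/2)(gap between curves at 6) x (Q* - 6) = (1/2)(27)(6) = 81.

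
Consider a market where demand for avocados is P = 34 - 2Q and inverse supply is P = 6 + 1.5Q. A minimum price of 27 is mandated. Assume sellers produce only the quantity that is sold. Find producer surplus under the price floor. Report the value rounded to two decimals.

64.31

Without the control, 34 - 2Q = 6 + 1.5Q so Q* = 8 and P* = 18.
At P = 27, buyers demand (34 - 27)/2 = 3.5 while sellers would supply more, so the quantity traded is 3.5 at price 27.
The supply price at Q = 3.5 is 11.25. PS is the trapezoid between 27 and supply over [0, 3.5]: (1/2)[(27 - 6) + (27 - 11.25)](3.5) = 64.3125.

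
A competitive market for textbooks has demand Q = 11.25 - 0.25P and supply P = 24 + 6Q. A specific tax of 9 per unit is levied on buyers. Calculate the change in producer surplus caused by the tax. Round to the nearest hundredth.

-8.91

Rewriting demand in inverse form: P = 45 - 4Q.
Without the tax, 45 - 4Q = 24 + 6Q so Q* = 2.1 and P* = 36.6.
A tax on buyers shifts demand down by 9: (45 - 9) - 4Q = 24 + 6Q, so Q_t = 1.2. Buyers pay P_b = 40.2; sellers receive P_s = P_b - 9 = 31.2.
PS falls from (1/2)(2.1)(12.6) = 13.23 to (1/2)(1.2)(7.2) = 4.32, a change of -8.91.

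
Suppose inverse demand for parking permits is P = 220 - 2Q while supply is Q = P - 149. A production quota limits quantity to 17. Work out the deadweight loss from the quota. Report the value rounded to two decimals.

66.67

Rewriting supply in inverse form: P = 149 + Q.
Without the quota, 220 - 2Q = 149 + Q gives Q* = 23.6667.
At Q = 17 the demand price is 220 - 2(17) = 186 and the supply price is 149 + (17) = 166.
DWL = (1/2)(gap between curves at 17) x (Q* - 17) = (1/2)(20)(6.6667) = 66.6667.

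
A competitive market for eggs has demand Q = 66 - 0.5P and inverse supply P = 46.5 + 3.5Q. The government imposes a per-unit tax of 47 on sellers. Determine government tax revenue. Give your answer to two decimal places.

329.00

Rewriting demand in inverse form: P = 132 - 2Q.
Pre-tax equilibrium: 132 - 2Q = 46.5 + 3.5Q gives Q* = 15.5455, P* = 100.9091.
A tax on sellers shifts supply up by 47: 132 - 2Q = 46.5 + 3.5Q + 47, so Q_t = 7. Buyers pay P_b = 118; sellers receive P_s = P_b - 47 = 71.
Tax revenue = t x Q_t = 47 x 7 = 329.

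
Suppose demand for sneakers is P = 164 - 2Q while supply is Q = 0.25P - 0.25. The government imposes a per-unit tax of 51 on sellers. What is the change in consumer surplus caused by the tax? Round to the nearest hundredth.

-389.58

Rewriting supply in inverse form: P = 1 + 4Q.
Pre-tax equilibrium: 164 - 2Q = 1 + 4Q gives Q* = 27.1667, P* = 109.6667.
A tax on sellers shifts supply up by 51: 164 - 2Q = 1 + 4Q + 51, so Q_t = 18.6667. Buyers pay P_b = 126.6667; sellers receive P_s = P_b - 51 = 75.6667.
Consumers lose the trapezoid between P* and P_b out to Q_t plus the triangle from Q_t to Q*: change in CS = 348.4444 - 738.0278 = -389.5833.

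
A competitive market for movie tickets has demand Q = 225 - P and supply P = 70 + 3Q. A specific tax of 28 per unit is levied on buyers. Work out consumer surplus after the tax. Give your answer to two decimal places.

504.03

Rewriting demand in inverse form: P = 225 - Q.
Pre-tax equilibrium: 225 - Q = 70 + 3Q gives Q* = 38.75, P* = 186.25.
A tax on buyers shifts demand down by 28: (225 - 28) - Q = 70 + 3Q, so Q_t = 31.75. Buyers pay P_b = 193.25; sellers receive P_s = P_b - 28 = 165.25.
Consumer surplus is the triangle under demand above P_b: (1/2)(31.75)(225 - 193.25) = 504.0312.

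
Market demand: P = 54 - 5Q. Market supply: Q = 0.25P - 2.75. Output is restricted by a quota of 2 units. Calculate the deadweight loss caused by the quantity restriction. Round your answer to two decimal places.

Rewriting supply in inverse form: P = 11 + 4Q.
Without the quota, 54 - 5Q = 11 + 4Q gives Q* = 4.7778.
At Q = 2 the demand price is 54 - 5(2) = 44 and the supply price is 11 + 4(2) = 19.
Deadweight loss is the triangle between the curves from 2 to 4.7778: (1/2)(44 - 19)(4.7778 - 2) = 34.7222.

34.72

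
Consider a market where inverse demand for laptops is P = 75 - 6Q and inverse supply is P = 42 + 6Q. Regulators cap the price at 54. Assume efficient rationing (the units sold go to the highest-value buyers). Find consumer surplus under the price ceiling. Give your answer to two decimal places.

Without the control, 75 - 6Q = 42 + 6Q so Q* = 2.75 and P* = 58.5.
At the ceiling price 54, quantity supplied is (54 - 42)/6 = 2; supply is the short side, so Q = 2 trades at P = 54.
The demand price at Q = 2 is 63. CS is the trapezoid between demand and 54 over [0, 2]: (1/2)[(75 - 54) + (63 - 54)](2) = 30.

30.00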